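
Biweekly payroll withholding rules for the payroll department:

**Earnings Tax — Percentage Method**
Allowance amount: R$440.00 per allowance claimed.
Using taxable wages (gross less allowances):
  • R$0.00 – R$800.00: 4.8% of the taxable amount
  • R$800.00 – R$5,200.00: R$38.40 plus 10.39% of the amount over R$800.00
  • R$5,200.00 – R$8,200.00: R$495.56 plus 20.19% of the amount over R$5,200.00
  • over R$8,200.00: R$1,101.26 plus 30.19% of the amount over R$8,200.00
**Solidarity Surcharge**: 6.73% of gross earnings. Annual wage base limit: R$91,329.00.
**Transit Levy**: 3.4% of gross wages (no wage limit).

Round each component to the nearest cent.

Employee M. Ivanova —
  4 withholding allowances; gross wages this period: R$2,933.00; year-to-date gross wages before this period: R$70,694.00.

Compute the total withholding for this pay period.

Earnings Tax: taxable = R$2,933.00 − 4×R$440.00 = R$1,173.00
  R$38.40 + 10.39% × (R$1,173.00 − R$800.00) = R$38.40 + 10.39% × R$373.00 = R$77.15
Solidarity Surcharge: 6.73% × R$2,933.00 = R$197.39
Transit Levy: 3.4% × R$2,933.00 = R$99.72
Total: R$77.15 + R$197.39 + R$99.72 = R$374.26

R$374.26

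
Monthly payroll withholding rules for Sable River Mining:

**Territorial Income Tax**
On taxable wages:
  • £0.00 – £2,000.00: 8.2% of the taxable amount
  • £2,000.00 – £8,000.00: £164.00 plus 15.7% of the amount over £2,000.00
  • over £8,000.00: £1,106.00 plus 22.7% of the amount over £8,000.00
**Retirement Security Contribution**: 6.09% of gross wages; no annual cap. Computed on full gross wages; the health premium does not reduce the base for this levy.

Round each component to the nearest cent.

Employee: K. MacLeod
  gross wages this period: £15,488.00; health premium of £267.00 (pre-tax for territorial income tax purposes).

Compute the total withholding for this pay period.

Territorial Income Tax: taxable = £15,488.00 − £267.00 = £15,221.00
  £1,106.00 + 22.7% × (£15,221.00 − £8,000.00) = £1,106.00 + 22.7% × £7,221.00 = £2,745.17
Retirement Security Contribution: 6.09% × £15,488.00 = £943.22
Total: £2,745.17 + £943.22 = £3,688.39

£3,688.39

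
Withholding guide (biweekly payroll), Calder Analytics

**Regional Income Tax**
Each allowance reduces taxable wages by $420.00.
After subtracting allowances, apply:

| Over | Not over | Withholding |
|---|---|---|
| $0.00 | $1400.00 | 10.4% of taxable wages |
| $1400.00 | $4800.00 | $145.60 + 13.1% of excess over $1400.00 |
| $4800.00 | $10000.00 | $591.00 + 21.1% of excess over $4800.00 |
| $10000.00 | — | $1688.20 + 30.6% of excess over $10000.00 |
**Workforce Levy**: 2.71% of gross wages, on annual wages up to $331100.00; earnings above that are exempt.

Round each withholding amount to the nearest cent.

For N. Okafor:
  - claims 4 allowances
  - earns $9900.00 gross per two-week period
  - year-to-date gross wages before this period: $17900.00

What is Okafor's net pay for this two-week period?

Regional Income Tax: taxable = $9900.00 − 4×$420.00 = $8220.00
  $591.00 + 21.1% × ($8220.00 − $4800.00) = $591.00 + 21.1% × $3420.00 = $1312.62
Workforce Levy: 2.71% × $9900.00 = $268.29
Total withheld: $1312.62 + $268.29 = $1580.91
Net pay: $9900.00 − $1580.91 = $8319.09

$8319.09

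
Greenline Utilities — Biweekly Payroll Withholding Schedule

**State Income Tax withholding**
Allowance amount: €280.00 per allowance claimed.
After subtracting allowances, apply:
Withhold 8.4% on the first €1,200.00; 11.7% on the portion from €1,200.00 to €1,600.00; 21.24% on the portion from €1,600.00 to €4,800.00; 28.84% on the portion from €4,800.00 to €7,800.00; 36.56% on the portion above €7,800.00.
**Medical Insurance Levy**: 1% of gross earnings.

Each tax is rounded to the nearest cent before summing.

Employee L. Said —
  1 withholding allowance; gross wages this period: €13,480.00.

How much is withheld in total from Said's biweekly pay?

€3,801.52

State Income Tax: taxable = €13,480.00 − 1×€280.00 = €13,200.00
  €1,692.48 + 36.56% × (€13,200.00 − €7,800.00) = €1,692.48 + 36.56% × €5,400.00 = €3,666.72
Medical Insurance Levy: 1% × €13,480.00 = €134.80
Total: €3,666.72 + €134.80 = €3,801.52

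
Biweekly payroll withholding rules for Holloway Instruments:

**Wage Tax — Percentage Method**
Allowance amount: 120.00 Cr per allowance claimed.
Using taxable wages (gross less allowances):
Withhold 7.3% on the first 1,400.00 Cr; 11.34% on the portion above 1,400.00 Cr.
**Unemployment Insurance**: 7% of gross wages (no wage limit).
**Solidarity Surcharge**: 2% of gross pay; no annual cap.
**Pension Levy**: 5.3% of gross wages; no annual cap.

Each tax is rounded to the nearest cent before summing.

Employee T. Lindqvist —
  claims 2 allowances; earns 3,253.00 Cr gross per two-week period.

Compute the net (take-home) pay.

2,502.71 Cr

Wage Tax: taxable = 3,253.00 Cr − 2×120.00 Cr = 3,013.00 Cr
  102.20 Cr + 11.34% × (3,013.00 Cr − 1,400.00 Cr) = 102.20 Cr + 11.34% × 1,613.00 Cr = 285.11 Cr
Unemployment Insurance: 7% × 3,253.00 Cr = 227.71 Cr
Solidarity Surcharge: 2% × 3,253.00 Cr = 65.06 Cr
Pension Levy: 5.3% × 3,253.00 Cr = 172.41 Cr
Total withheld: 285.11 Cr + 227.71 Cr + 65.06 Cr + 172.41 Cr = 750.29 Cr
Net pay: 3,253.00 Cr − 750.29 Cr = 2,502.71 Cr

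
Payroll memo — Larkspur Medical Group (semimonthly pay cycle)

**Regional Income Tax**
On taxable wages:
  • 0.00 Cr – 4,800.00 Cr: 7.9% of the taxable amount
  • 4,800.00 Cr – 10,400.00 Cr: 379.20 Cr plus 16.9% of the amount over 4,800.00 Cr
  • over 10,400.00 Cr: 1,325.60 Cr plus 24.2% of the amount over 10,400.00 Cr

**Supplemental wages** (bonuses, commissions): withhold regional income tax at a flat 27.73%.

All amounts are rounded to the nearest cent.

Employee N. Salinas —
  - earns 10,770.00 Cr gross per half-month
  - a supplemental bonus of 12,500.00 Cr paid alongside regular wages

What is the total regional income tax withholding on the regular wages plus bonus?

Regional Income Tax: taxable = 10,770.00 Cr
  1,325.60 Cr + 24.2% × (10,770.00 Cr − 10,400.00 Cr) = 1,325.60 Cr + 24.2% × 370.00 Cr = 1,415.14 Cr
Supplemental (27.73% flat on bonus): 27.73% × 12,500.00 Cr = 3,466.25 Cr
Total regional income tax: 1,415.14 Cr + 3,466.25 Cr = 4,881.39 Cr

4,881.39 Cr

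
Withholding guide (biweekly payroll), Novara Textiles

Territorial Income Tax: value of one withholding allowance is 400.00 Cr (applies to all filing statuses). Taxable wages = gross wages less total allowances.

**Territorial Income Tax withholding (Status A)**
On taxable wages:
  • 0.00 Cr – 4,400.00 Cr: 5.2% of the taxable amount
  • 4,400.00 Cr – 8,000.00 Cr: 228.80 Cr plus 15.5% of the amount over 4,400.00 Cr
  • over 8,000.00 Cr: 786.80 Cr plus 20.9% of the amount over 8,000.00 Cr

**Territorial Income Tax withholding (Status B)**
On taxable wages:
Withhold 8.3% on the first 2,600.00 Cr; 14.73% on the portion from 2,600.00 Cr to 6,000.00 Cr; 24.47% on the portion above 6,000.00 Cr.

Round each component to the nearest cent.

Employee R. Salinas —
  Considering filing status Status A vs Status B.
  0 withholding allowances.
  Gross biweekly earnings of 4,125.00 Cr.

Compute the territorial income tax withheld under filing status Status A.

Territorial Income Tax (Status A): taxable = 4,125.00 Cr
  5.2% × 4,125.00 Cr = 214.50 Cr

214.50 Cr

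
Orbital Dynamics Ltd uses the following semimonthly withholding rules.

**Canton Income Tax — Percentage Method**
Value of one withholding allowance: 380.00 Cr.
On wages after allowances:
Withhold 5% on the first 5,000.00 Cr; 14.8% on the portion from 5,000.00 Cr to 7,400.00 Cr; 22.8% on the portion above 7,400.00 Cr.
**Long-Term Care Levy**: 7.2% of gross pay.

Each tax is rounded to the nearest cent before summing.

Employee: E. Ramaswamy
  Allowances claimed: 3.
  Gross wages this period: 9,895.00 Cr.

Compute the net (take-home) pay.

8,268.42 Cr

Canton Income Tax: taxable = 9,895.00 Cr − 3×380.00 Cr = 8,755.00 Cr
  605.20 Cr + 22.8% × (8,755.00 Cr − 7,400.00 Cr) = 605.20 Cr + 22.8% × 1,355.00 Cr = 914.14 Cr
Long-Term Care Levy: 7.2% × 9,895.00 Cr = 712.44 Cr
Total withheld: 914.14 Cr + 712.44 Cr = 1,626.58 Cr
Net pay: 9,895.00 Cr − 1,626.58 Cr = 8,268.42 Cr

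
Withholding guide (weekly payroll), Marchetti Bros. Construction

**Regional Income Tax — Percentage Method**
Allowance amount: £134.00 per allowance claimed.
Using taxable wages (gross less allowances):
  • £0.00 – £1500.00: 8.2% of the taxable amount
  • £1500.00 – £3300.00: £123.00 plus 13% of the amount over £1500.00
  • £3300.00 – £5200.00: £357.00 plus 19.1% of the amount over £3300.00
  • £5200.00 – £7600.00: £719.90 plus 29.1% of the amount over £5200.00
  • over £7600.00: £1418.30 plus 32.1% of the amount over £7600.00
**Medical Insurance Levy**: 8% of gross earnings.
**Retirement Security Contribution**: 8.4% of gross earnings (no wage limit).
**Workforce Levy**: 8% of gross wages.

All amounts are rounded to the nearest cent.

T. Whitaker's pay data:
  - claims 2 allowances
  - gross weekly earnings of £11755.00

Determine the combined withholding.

£5534.25

Regional Income Tax: taxable = £11755.00 − 2×£134.00 = £11487.00
  £1418.30 + 32.1% × (£11487.00 − £7600.00) = £1418.30 + 32.1% × £3887.00 = £2666.03
Medical Insurance Levy: 8% × £11755.00 = £940.40
Retirement Security Contribution: 8.4% × £11755.00 = £987.42
Workforce Levy: 8% × £11755.00 = £940.40
Total: £2666.03 + £940.40 + £987.42 + £940.40 = £5534.25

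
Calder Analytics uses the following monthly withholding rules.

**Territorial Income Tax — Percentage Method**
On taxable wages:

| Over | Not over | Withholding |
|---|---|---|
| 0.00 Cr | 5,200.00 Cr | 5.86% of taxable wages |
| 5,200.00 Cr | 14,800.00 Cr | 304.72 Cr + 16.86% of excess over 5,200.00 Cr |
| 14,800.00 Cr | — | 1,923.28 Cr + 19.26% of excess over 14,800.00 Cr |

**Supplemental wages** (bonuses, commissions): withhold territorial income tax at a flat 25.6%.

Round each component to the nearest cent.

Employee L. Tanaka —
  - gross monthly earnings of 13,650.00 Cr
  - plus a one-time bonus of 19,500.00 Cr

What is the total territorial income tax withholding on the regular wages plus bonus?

6,721.39 Cr

Territorial Income Tax: taxable = 13,650.00 Cr
  304.72 Cr + 16.86% × (13,650.00 Cr − 5,200.00 Cr) = 304.72 Cr + 16.86% × 8,450.00 Cr = 1,729.39 Cr
Supplemental (25.6% flat on bonus): 25.6% × 19,500.00 Cr = 4,992.00 Cr
Total territorial income tax: 1,729.39 Cr + 4,992.00 Cr = 6,721.39 Cr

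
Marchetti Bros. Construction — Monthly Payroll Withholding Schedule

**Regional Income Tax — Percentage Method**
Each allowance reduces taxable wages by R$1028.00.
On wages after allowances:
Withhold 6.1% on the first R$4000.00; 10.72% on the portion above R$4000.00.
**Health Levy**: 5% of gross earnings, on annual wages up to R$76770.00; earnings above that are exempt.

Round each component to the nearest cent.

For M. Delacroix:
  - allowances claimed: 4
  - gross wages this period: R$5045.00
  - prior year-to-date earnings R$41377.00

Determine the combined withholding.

R$309.16

Regional Income Tax: taxable = R$5045.00 − 4×R$1028.00 = R$933.00
  6.1% × R$933.00 = R$56.91
Health Levy: 5% × R$5045.00 = R$252.25
Total: R$56.91 + R$252.25 = R$309.16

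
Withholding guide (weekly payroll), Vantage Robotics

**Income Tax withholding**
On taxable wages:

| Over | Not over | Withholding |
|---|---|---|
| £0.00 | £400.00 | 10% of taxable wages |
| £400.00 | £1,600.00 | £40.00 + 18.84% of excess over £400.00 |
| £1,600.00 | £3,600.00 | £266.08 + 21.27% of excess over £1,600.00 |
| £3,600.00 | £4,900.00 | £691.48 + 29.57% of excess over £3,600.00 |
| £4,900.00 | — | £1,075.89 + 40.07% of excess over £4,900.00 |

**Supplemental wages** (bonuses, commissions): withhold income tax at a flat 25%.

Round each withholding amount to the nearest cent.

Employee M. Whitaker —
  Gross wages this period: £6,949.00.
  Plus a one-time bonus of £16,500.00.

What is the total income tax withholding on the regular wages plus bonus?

£6,021.92

Income Tax: taxable = £6,949.00
  £1,075.89 + 40.07% × (£6,949.00 − £4,900.00) = £1,075.89 + 40.07% × £2,049.00 = £1,896.92
Supplemental (25% flat on bonus): 25% × £16,500.00 = £4,125.00
Total income tax: £1,896.92 + £4,125.00 = £6,021.92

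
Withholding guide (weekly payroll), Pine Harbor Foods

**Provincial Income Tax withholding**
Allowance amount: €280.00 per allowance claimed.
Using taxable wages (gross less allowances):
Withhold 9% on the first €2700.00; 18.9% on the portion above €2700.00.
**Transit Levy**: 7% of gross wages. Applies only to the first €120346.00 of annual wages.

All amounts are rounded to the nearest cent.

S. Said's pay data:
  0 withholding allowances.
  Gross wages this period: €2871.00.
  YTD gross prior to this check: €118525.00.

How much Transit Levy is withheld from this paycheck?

Transit Levy: cap €120346.00 − YTD €118525.00 = €1821.00 subject; 7% × €1821.00 = €127.47

€127.47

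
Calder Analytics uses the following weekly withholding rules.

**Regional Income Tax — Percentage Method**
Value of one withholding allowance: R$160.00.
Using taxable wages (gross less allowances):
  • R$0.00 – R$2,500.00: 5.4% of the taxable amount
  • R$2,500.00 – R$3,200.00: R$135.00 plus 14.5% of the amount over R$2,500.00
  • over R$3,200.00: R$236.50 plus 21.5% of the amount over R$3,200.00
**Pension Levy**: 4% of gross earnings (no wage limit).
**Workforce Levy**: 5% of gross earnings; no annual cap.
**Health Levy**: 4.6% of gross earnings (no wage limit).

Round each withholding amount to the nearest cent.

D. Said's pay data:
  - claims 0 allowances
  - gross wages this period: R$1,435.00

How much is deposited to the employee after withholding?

Regional Income Tax: taxable = R$1,435.00
  5.4% × R$1,435.00 = R$77.49
Pension Levy: 4% × R$1,435.00 = R$57.40
Workforce Levy: 5% × R$1,435.00 = R$71.75
Health Levy: 4.6% × R$1,435.00 = R$66.01
Total withheld: R$77.49 + R$57.40 + R$71.75 + R$66.01 = R$272.65
Net pay: R$1,435.00 − R$272.65 = R$1,162.35

R$1,162.35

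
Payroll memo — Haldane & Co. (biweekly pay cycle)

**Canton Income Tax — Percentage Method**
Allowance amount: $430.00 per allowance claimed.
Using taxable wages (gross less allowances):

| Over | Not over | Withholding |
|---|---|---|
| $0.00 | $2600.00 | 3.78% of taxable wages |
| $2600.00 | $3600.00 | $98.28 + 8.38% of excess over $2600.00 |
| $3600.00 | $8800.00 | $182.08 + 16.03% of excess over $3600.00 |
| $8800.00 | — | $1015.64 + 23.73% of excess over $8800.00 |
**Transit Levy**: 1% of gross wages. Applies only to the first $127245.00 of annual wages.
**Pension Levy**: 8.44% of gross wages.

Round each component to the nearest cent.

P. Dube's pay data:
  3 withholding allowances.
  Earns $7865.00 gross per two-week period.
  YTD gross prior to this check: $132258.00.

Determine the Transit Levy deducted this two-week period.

$0.00

Transit Levy: YTD $132258.00 ≥ cap $127245.00 → $0.00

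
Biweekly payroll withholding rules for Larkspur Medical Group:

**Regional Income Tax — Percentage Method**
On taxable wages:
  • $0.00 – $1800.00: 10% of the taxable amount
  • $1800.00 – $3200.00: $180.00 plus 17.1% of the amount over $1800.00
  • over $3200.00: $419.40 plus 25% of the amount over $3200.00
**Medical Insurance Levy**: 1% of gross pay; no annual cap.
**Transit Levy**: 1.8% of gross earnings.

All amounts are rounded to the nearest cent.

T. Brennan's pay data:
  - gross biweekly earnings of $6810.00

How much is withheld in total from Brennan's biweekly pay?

$1512.58

Regional Income Tax: taxable = $6810.00
  $419.40 + 25% × ($6810.00 − $3200.00) = $419.40 + 25% × $3610.00 = $1321.90
Medical Insurance Levy: 1% × $6810.00 = $68.10
Transit Levy: 1.8% × $6810.00 = $122.58
Total: $1321.90 + $68.10 + $122.58 = $1512.58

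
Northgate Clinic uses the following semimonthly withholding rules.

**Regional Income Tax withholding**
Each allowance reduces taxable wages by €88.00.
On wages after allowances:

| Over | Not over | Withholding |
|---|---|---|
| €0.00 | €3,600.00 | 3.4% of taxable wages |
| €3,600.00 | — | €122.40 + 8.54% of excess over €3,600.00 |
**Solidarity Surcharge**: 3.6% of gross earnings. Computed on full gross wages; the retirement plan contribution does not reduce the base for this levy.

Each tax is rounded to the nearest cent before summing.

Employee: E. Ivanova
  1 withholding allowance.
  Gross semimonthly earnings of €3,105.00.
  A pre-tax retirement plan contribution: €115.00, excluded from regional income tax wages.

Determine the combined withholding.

€210.45

Regional Income Tax: taxable = €3,105.00 − €115.00 − 1×€88.00 = €2,902.00
  3.4% × €2,902.00 = €98.67
Solidarity Surcharge: 3.6% × €3,105.00 = €111.78
Total: €98.67 + €111.78 = €210.45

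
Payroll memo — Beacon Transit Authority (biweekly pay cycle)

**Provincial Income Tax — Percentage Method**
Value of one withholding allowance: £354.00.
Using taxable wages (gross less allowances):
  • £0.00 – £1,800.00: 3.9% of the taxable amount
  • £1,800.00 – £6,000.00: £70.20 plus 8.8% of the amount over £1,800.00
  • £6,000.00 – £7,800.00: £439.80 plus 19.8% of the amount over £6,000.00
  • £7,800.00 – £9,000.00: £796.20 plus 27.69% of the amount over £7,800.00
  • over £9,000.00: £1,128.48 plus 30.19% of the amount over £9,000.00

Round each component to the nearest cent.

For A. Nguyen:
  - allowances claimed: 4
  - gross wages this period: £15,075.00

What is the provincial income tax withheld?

£2,535.03

Provincial Income Tax: taxable = £15,075.00 − 4×£354.00 = £13,659.00
  £1,128.48 + 30.19% × (£13,659.00 − £9,000.00) = £1,128.48 + 30.19% × £4,659.00 = £2,535.03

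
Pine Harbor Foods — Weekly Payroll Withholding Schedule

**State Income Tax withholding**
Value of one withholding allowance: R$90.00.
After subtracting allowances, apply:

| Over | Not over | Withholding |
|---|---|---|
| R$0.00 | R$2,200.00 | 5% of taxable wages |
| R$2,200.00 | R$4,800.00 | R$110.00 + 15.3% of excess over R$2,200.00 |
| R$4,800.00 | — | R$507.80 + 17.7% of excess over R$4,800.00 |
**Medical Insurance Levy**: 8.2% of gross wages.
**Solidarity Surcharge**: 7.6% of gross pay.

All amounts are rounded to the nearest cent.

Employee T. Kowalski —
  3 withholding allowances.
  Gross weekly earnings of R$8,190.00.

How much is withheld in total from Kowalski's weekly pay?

State Income Tax: taxable = R$8,190.00 − 3×R$90.00 = R$7,920.00
  R$507.80 + 17.7% × (R$7,920.00 − R$4,800.00) = R$507.80 + 17.7% × R$3,120.00 = R$1,060.04
Medical Insurance Levy: 8.2% × R$8,190.00 = R$671.58
Solidarity Surcharge: 7.6% × R$8,190.00 = R$622.44
Total: R$1,060.04 + R$671.58 + R$622.44 = R$2,354.06

R$2,354.06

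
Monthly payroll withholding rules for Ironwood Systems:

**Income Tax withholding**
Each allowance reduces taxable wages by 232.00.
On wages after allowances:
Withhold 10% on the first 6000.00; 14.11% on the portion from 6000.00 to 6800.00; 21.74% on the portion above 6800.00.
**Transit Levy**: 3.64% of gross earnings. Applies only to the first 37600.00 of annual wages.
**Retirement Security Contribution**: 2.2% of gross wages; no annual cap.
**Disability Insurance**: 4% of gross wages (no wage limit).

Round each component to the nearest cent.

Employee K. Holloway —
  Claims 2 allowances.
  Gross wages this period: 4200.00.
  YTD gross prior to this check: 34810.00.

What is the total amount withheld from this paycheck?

735.56

Income Tax: taxable = 4200.00 − 2×232.00 = 3736.00
  10% × 3736.00 = 373.60
Transit Levy: cap 37600.00 − YTD 34810.00 = 2790.00 subject; 3.64% × 2790.00 = 101.56
Retirement Security Contribution: 2.2% × 4200.00 = 92.40
Disability Insurance: 4% × 4200.00 = 168.00
Total: 373.60 + 101.56 + 92.40 + 168.00 = 735.56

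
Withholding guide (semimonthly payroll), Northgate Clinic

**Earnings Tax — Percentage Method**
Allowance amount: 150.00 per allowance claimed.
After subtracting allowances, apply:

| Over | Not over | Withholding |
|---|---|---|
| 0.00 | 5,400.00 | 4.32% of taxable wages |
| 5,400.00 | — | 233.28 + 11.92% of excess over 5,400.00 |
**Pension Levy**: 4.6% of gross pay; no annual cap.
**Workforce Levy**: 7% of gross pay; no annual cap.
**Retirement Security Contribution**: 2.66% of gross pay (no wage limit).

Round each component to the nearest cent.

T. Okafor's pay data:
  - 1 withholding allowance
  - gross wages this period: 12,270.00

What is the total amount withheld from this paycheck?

Earnings Tax: taxable = 12,270.00 − 1×150.00 = 12,120.00
  233.28 + 11.92% × (12,120.00 − 5,400.00) = 233.28 + 11.92% × 6,720.00 = 1,034.30
Pension Levy: 4.6% × 12,270.00 = 564.42
Workforce Levy: 7% × 12,270.00 = 858.90
Retirement Security Contribution: 2.66% × 12,270.00 = 326.38
Total: 1,034.30 + 564.42 + 858.90 + 326.38 = 2,784.00

2,784.00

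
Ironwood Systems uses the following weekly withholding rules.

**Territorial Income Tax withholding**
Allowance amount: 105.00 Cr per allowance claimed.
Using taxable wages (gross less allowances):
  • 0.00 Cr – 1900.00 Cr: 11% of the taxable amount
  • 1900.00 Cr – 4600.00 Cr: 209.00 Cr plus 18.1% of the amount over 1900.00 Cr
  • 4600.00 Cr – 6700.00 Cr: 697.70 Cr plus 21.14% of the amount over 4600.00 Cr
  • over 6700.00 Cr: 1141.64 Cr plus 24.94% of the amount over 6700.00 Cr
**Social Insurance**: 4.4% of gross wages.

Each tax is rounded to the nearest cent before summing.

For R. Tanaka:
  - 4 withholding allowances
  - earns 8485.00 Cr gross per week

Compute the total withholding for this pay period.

1855.41 Cr

Territorial Income Tax: taxable = 8485.00 Cr − 4×105.00 Cr = 8065.00 Cr
  1141.64 Cr + 24.94% × (8065.00 Cr − 6700.00 Cr) = 1141.64 Cr + 24.94% × 1365.00 Cr = 1482.07 Cr
Social Insurance: 4.4% × 8485.00 Cr = 373.34 Cr
Total: 1482.07 Cr + 373.34 Cr = 1855.41 Cr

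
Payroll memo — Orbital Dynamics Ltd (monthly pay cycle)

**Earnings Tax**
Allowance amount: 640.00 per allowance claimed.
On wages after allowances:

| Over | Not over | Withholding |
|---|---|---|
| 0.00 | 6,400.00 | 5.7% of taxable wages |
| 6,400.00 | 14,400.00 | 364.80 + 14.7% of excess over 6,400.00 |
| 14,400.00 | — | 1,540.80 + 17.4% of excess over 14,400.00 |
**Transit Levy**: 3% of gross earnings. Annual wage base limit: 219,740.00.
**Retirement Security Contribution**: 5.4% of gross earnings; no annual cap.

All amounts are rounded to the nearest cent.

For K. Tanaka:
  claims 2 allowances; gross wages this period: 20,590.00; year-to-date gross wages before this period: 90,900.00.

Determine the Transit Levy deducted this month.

Transit Levy: 3% × 20,590.00 = 617.70

617.70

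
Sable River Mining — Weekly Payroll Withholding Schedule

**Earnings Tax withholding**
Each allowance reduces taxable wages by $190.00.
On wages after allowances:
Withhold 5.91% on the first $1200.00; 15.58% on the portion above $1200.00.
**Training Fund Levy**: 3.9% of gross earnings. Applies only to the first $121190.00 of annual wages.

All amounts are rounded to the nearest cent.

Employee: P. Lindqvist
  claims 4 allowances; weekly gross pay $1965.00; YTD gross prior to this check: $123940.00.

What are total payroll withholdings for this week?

Earnings Tax: taxable = $1965.00 − 4×$190.00 = $1205.00
  $70.92 + 15.58% × ($1205.00 − $1200.00) = $70.92 + 15.58% × $5.00 = $71.70
Training Fund Levy: YTD $123940.00 ≥ cap $121190.00 → $0.00
Total: $71.70 + $0.00 = $71.70

$71.70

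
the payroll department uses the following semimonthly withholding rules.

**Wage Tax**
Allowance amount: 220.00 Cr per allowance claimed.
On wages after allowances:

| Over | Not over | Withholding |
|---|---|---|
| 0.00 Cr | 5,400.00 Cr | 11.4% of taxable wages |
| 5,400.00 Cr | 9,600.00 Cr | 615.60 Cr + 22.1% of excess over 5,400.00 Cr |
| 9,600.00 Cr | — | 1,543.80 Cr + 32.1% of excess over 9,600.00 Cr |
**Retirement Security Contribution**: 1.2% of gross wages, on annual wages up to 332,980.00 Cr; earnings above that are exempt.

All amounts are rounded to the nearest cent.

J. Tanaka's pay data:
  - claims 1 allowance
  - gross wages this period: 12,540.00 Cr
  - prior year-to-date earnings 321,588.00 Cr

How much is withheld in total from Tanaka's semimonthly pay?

2,553.62 Cr

Wage Tax: taxable = 12,540.00 Cr − 1×220.00 Cr = 12,320.00 Cr
  1,543.80 Cr + 32.1% × (12,320.00 Cr − 9,600.00 Cr) = 1,543.80 Cr + 32.1% × 2,720.00 Cr = 2,416.92 Cr
Retirement Security Contribution: cap 332,980.00 Cr − YTD 321,588.00 Cr = 11,392.00 Cr subject; 1.2% × 11,392.00 Cr = 136.70 Cr
Total: 2,416.92 Cr + 136.70 Cr = 2,553.62 Cr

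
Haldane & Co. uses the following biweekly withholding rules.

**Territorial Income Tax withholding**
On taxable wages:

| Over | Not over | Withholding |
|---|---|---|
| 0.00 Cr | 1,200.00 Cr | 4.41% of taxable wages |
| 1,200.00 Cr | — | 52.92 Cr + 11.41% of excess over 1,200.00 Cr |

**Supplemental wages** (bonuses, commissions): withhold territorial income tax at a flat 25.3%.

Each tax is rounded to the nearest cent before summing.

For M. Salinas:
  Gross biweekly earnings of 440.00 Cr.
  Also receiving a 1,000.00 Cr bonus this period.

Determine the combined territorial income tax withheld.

Territorial Income Tax: taxable = 440.00 Cr
  4.41% × 440.00 Cr = 19.40 Cr
Supplemental (25.3% flat on bonus): 25.3% × 1,000.00 Cr = 253.00 Cr
Total territorial income tax: 19.40 Cr + 253.00 Cr = 272.40 Cr

272.40 Cr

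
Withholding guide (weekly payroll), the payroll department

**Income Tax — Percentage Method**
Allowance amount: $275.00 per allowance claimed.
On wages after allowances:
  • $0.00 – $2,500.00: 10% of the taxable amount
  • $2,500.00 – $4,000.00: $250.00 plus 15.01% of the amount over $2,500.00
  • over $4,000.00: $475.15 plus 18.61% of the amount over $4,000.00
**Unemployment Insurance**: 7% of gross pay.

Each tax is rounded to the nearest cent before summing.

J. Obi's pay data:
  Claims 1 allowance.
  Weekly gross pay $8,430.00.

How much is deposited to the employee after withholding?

$6,591.50

Income Tax: taxable = $8,430.00 − 1×$275.00 = $8,155.00
  $475.15 + 18.61% × ($8,155.00 − $4,000.00) = $475.15 + 18.61% × $4,155.00 = $1,248.40
Unemployment Insurance: 7% × $8,430.00 = $590.10
Total withheld: $1,248.40 + $590.10 = $1,838.50
Net pay: $8,430.00 − $1,838.50 = $6,591.50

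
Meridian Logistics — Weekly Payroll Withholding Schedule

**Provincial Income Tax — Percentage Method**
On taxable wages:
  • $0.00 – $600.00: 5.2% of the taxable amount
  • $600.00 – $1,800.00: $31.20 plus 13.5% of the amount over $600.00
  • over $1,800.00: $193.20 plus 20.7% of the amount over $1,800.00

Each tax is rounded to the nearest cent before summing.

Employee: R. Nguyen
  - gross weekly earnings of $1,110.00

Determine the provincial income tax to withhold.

$100.05

Provincial Income Tax: taxable = $1,110.00
  $31.20 + 13.5% × ($1,110.00 − $600.00) = $31.20 + 13.5% × $510.00 = $100.05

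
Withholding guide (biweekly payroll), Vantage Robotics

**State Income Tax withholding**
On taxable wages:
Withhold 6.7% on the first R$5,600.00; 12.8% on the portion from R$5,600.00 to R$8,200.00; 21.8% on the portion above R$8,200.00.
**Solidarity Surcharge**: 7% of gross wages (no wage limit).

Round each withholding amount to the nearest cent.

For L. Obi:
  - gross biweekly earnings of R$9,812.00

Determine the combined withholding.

R$1,746.26

State Income Tax: taxable = R$9,812.00
  R$708.00 + 21.8% × (R$9,812.00 − R$8,200.00) = R$708.00 + 21.8% × R$1,612.00 = R$1,059.42
Solidarity Surcharge: 7% × R$9,812.00 = R$686.84
Total: R$1,059.42 + R$686.84 = R$1,746.26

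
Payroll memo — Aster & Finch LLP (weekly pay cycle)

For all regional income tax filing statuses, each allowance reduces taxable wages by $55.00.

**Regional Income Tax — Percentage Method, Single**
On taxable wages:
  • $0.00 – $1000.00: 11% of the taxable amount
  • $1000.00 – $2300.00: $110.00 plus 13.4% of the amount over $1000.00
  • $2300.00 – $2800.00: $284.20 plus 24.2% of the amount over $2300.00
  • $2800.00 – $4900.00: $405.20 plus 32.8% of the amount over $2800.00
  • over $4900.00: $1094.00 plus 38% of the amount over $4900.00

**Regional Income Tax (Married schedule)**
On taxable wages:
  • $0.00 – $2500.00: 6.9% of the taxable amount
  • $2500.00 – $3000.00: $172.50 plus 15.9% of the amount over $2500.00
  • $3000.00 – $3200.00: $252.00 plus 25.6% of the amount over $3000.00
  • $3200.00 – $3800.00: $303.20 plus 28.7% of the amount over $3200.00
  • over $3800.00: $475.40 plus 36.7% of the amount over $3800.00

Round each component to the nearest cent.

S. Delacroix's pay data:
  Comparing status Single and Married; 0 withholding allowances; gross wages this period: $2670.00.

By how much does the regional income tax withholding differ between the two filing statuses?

$174.21

Regional Income Tax (Single): taxable = $2670.00
  $284.20 + 24.2% × ($2670.00 − $2300.00) = $284.20 + 24.2% × $370.00 = $373.74
Regional Income Tax (Married): taxable = $2670.00
  $172.50 + 15.9% × ($2670.00 − $2500.00) = $172.50 + 15.9% × $170.00 = $199.53
Difference: |$373.74 − $199.53| = $174.21 (higher under Single)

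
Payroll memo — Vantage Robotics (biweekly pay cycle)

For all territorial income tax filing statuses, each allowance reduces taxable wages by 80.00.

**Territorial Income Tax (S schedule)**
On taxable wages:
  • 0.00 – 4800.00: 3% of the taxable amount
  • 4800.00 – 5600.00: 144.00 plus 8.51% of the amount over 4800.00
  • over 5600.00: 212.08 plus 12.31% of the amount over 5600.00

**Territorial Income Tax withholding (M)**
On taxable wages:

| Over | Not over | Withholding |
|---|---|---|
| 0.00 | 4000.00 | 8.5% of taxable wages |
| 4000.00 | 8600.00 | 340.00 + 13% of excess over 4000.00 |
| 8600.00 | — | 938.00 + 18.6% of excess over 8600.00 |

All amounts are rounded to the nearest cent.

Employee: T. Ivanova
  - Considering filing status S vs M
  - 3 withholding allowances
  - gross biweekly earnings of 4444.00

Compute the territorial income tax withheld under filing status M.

366.52

Territorial Income Tax (M): taxable = 4444.00 − 3×80.00 = 4204.00
  340.00 + 13% × (4204.00 − 4000.00) = 340.00 + 13% × 204.00 = 366.52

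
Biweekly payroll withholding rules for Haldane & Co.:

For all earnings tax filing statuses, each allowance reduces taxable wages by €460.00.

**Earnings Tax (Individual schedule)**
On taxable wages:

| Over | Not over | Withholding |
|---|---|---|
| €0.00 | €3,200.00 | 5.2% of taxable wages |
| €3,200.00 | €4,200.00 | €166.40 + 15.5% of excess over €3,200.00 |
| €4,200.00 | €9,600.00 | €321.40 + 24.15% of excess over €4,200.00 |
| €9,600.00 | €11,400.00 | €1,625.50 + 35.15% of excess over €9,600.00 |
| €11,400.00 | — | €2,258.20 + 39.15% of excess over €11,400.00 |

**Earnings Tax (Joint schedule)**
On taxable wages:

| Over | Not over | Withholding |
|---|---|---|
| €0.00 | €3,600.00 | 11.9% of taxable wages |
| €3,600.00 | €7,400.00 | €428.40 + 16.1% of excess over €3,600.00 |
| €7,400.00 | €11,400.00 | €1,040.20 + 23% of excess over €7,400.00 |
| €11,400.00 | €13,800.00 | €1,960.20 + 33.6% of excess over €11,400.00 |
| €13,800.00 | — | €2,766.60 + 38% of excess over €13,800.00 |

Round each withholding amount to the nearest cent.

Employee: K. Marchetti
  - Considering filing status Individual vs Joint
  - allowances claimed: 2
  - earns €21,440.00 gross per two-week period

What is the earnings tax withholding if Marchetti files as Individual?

Earnings Tax (Individual): taxable = €21,440.00 − 2×€460.00 = €20,520.00
  €2,258.20 + 39.15% × (€20,520.00 − €11,400.00) = €2,258.20 + 39.15% × €9,120.00 = €5,828.68

€5,828.68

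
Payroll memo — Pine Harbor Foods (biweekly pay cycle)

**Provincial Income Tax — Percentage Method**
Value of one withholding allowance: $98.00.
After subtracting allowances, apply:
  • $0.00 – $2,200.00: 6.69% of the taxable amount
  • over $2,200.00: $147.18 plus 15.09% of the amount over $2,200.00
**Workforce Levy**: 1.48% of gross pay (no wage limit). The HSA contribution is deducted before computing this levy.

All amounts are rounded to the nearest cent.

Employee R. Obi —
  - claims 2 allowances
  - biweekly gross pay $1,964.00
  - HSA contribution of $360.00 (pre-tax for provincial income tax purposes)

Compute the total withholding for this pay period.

$117.94

Provincial Income Tax: taxable = $1,964.00 − $360.00 − 2×$98.00 = $1,408.00
  6.69% × $1,408.00 = $94.20
Workforce Levy: 1.48% × $1,604.00 = $23.74
Total: $94.20 + $23.74 = $117.94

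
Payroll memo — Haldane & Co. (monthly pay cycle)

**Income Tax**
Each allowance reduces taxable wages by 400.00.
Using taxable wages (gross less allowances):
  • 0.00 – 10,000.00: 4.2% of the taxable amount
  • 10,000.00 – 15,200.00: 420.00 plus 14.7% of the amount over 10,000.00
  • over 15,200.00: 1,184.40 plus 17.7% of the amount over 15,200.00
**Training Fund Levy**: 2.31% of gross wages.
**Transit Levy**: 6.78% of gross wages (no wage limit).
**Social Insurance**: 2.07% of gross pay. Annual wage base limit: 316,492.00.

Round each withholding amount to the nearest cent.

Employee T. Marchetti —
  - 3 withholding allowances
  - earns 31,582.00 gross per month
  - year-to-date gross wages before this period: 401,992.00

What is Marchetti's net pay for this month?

Income Tax: taxable = 31,582.00 − 3×400.00 = 30,382.00
  1,184.40 + 17.7% × (30,382.00 − 15,200.00) = 1,184.40 + 17.7% × 15,182.00 = 3,871.61
Training Fund Levy: 2.31% × 31,582.00 = 729.54
Transit Levy: 6.78% × 31,582.00 = 2,141.26
Social Insurance: YTD 401,992.00 ≥ cap 316,492.00 → 0.00
Total withheld: 3,871.61 + 729.54 + 2,141.26 + 0.00 = 6,742.41
Net pay: 31,582.00 − 6,742.41 = 24,839.59

24,839.59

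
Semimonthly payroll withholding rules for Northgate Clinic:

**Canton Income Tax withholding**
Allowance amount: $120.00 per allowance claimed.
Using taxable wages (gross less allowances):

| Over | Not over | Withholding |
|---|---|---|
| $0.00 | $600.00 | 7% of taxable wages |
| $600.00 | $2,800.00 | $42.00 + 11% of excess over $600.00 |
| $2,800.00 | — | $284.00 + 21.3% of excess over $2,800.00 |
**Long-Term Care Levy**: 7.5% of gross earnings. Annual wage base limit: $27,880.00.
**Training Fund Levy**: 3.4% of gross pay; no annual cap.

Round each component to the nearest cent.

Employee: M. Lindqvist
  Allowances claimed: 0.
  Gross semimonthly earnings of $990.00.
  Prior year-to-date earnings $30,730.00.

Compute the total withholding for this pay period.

Canton Income Tax: taxable = $990.00
  $42.00 + 11% × ($990.00 − $600.00) = $42.00 + 11% × $390.00 = $84.90
Long-Term Care Levy: YTD $30,730.00 ≥ cap $27,880.00 → $0.00
Training Fund Levy: 3.4% × $990.00 = $33.66
Total: $84.90 + $0.00 + $33.66 = $118.56

$118.56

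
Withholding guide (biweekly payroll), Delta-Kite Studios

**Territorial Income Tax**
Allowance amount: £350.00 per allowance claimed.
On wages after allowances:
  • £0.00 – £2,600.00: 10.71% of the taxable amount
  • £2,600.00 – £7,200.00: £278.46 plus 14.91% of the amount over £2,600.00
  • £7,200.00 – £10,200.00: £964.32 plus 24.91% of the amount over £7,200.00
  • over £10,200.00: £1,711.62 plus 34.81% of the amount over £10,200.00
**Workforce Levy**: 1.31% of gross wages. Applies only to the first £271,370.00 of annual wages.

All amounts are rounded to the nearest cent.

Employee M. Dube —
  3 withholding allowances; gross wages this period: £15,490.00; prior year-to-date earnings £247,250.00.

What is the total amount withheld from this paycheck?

£3,390.48

Territorial Income Tax: taxable = £15,490.00 − 3×£350.00 = £14,440.00
  £1,711.62 + 34.81% × (£14,440.00 − £10,200.00) = £1,711.62 + 34.81% × £4,240.00 = £3,187.56
Workforce Levy: 1.31% × £15,490.00 = £202.92
Total: £3,187.56 + £202.92 = £3,390.48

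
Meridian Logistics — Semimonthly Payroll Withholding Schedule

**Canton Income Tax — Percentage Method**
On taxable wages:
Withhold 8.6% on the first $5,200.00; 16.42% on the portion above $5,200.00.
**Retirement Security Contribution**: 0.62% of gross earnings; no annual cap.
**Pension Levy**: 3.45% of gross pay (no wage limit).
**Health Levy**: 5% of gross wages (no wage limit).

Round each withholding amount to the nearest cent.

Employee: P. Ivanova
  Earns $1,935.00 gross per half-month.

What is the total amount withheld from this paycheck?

Canton Income Tax: taxable = $1,935.00
  8.6% × $1,935.00 = $166.41
Retirement Security Contribution: 0.62% × $1,935.00 = $12.00
Pension Levy: 3.45% × $1,935.00 = $66.76
Health Levy: 5% × $1,935.00 = $96.75
Total: $166.41 + $12.00 + $66.76 + $96.75 = $341.92

$341.92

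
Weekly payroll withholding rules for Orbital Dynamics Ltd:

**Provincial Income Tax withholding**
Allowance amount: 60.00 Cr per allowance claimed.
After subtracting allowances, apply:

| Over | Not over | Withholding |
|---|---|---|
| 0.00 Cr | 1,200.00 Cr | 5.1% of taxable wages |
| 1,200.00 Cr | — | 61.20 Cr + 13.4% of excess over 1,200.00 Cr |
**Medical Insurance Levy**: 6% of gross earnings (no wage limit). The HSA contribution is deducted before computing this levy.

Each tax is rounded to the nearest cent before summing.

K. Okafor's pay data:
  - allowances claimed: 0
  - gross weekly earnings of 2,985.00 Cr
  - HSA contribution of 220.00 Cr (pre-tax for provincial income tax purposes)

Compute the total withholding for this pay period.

436.81 Cr

Provincial Income Tax: taxable = 2,985.00 Cr − 220.00 Cr = 2,765.00 Cr
  61.20 Cr + 13.4% × (2,765.00 Cr − 1,200.00 Cr) = 61.20 Cr + 13.4% × 1,565.00 Cr = 270.91 Cr
Medical Insurance Levy: 6% × 2,765.00 Cr = 165.90 Cr
Total: 270.91 Cr + 165.90 Cr = 436.81 Cr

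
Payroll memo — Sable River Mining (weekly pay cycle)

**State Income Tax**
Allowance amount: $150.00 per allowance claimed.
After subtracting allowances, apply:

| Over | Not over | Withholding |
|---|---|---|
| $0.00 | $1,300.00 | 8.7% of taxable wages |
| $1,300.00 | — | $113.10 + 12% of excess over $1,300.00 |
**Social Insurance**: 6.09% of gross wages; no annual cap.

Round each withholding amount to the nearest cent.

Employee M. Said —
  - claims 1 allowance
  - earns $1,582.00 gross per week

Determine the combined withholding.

$225.28

State Income Tax: taxable = $1,582.00 − 1×$150.00 = $1,432.00
  $113.10 + 12% × ($1,432.00 − $1,300.00) = $113.10 + 12% × $132.00 = $128.94
Social Insurance: 6.09% × $1,582.00 = $96.34
Total: $128.94 + $96.34 = $225.28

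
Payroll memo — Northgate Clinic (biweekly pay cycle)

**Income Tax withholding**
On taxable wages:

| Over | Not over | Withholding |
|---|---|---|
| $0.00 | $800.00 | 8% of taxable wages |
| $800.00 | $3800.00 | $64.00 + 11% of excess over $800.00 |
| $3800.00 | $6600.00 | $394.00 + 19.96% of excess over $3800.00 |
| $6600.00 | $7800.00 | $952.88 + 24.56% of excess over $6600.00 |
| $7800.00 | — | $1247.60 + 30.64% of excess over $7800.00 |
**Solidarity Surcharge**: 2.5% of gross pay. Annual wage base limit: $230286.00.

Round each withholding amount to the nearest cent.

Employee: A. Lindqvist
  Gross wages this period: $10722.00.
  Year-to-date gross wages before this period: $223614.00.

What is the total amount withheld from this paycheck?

Income Tax: taxable = $10722.00
  $1247.60 + 30.64% × ($10722.00 − $7800.00) = $1247.60 + 30.64% × $2922.00 = $2142.90
Solidarity Surcharge: cap $230286.00 − YTD $223614.00 = $6672.00 subject; 2.5% × $6672.00 = $166.80
Total: $2142.90 + $166.80 = $2309.70

$2309.70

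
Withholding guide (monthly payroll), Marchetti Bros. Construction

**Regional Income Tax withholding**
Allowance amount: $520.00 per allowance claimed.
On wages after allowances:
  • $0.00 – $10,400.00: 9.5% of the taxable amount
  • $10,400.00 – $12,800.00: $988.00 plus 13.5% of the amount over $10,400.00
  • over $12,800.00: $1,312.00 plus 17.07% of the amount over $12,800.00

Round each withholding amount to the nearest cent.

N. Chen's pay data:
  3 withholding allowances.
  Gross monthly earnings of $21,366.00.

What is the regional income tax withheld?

Regional Income Tax: taxable = $21,366.00 − 3×$520.00 = $19,806.00
  $1,312.00 + 17.07% × ($19,806.00 − $12,800.00) = $1,312.00 + 17.07% × $7,006.00 = $2,507.92

$2,507.92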